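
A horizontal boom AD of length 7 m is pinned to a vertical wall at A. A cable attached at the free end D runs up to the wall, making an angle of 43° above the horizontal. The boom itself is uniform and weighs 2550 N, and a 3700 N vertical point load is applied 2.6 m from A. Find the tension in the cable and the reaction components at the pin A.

ΣM about A: T·sin43°·7 − 2550·3.5 − 3700·2.6 = 0 → T = 18545/(7·0.681998) = 3884.59 ≈ 3885 N.
ΣF_x = 0: A_x − T·cos43° = 0 → A_x = 3884.59 × 0.731354 = 2841 N.
ΣF_y = 0: A_y + T·sin43° − 2550 − 3700 = 0 → A_y = 6250 − 3884.59 × 0.681998 = 3601 N.

T = 3885 N, A_x = 2841 N, A_y = 3601 N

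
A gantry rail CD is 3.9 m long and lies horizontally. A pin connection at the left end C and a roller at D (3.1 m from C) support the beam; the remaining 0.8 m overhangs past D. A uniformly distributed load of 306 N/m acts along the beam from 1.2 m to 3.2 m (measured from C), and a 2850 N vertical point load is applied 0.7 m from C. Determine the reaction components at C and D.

Resultant of the distributed load: 306 × 2 = 612 N at 2.2 m from C.
Moments about C: D_y·3.1 − (306·2)·2.2 − 2850·0.7 = 0 → D_y = 3341.4/3.1 = 1077.87 ≈ 1078 N.
ΣF_y = 0: C_y + 1077.87 − 306·2 − 2850 = 0 → C_y = 2384 N.
ΣF_x = 0: no horizontal applied forces, so C_x = 0.

C_x = 0, C_y = 2384 N, D_y = 1078 N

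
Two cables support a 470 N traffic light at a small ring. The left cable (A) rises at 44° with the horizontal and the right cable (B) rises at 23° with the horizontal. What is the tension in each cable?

T_A = 470.0 N, T_B = 367.3 N

ΣF_x = 0: −T_A·cos44° + T_B·cos23° = 0 → T_B = 0.781462·T_A.
ΣF_y = 0: T_A·sin44° + T_B·sin23° = 470.
Substitute: T_A·(0.694658 + 0.781462·0.390731) = 470 → T_A = 470.0 N.
Then T_B = 0.781462 × 470 = 367.3 N.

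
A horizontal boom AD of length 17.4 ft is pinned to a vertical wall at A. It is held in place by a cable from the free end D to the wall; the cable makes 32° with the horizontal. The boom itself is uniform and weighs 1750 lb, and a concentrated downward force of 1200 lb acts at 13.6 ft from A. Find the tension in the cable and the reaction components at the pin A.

T = 3421 lb, A_x = 2901 lb, A_y = 1137 lb

ΣM about A: T·sin32°·17.4 − 1750·8.7 − 1200·13.6 = 0 → T = 31545/(17.4·0.529919) = 3421.15 ≈ 3421 lb.
ΣF_x = 0: A_x − T·cos32° = 0 → A_x = 3421.15 × 0.848048 = 2901 lb.
ΣF_y = 0: A_y + T·sin32° − 1750 − 1200 = 0 → A_y = 2950 − 3421.15 × 0.529919 = 1137 lb.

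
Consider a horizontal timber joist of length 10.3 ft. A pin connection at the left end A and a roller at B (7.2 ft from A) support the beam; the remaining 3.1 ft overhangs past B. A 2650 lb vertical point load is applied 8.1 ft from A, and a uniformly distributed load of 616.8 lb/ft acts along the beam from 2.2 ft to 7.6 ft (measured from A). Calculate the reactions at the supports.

A_x = 0, A_y = 732.7 lb, B_y = 5248 lb

Resultant of the distributed load: 616.8 × 5.4 = 3330.72 lb at 4.9 ft from A.
ΣM about A: B_y·7.2 − 2650·8.1 − (616.8·5.4)·4.9 = 0 → B_y = 37785.528/7.2 = 5247.99 ≈ 5248 lb.
ΣF_y = 0: A_y + 5247.99 − 2650 − 616.8·5.4 = 0 → A_y = 732.7 lb.
ΣF_x = 0: no horizontal applied forces, so A_x = 0.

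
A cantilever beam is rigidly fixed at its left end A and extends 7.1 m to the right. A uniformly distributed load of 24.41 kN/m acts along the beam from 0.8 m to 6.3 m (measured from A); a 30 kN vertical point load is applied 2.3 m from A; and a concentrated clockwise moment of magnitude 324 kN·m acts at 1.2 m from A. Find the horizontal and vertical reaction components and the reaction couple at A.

A_x = 0, A_y = 164.3 kN, M_A = 869.6 kN·m

Resultant of the distributed load: 24.41 × 5.5 = 134.255 kN at 3.55 m from A.
ΣF_x = 0: A_x = 0.
ΣF_y = 0: A_y − 24.41·5.5 − 30 = 0 → A_y = 164.3 kN.
ΣM about A: M_A − (24.41·5.5)·3.55 − 30·2.3 − 324 = 0 → M_A = 869.6 kN·m.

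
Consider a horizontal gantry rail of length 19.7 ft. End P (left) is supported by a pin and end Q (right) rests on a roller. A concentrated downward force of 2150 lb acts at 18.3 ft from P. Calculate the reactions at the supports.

ΣM about P: Q_y·19.7 − 2150·18.3 = 0 → Q_y = 39345/19.7 = 1997.21 ≈ 1997 lb.
ΣF_y = 0: P_y + 1997.21 − 2150 = 0 → P_y = 152.8 lb.
ΣF_x = 0: no horizontal applied forces, so P_x = 0.

P_x = 0, P_y = 152.8 lb, Q_y = 1997 lb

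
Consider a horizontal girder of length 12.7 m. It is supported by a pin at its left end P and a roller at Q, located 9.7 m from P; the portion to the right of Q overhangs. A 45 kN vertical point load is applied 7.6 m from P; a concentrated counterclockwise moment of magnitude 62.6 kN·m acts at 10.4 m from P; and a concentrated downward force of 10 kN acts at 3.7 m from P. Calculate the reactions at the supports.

ΣM about P: Q_y·9.7 − 45·7.6 + 62.6 − 10·3.7 = 0 → Q_y = 316.4/9.7 = 32.6186 ≈ 32.62 kN.
ΣF_y = 0: P_y + 32.6186 − 45 − 10 = 0 → P_y = 22.38 kN.
ΣF_x = 0: no horizontal applied forces, so P_x = 0.

P_x = 0, P_y = 22.38 kN, Q_y = 32.62 kN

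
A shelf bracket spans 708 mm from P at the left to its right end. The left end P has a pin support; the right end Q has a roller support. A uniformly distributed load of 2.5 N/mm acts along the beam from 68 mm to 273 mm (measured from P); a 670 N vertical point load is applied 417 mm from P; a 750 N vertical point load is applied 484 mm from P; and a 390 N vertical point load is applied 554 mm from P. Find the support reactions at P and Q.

P_x = 0, P_y = 986.6 N, Q_y = 1336 N

Resultant of the distributed load: 2.5 × 205 = 512.5 N at 170.5 mm from P.
ΣM about P: Q_y·708 − (2.5·205)·170.5 − 670·417 − 750·484 − 390·554 = 0 → Q_y = 945831.25/708 = 1335.92 ≈ 1336 N.
ΣF_y = 0: P_y + 1335.92 − 2.5·205 − 670 − 750 − 390 = 0 → P_y = 986.6 N.
ΣF_x = 0: no horizontal applied forces, so P_x = 0.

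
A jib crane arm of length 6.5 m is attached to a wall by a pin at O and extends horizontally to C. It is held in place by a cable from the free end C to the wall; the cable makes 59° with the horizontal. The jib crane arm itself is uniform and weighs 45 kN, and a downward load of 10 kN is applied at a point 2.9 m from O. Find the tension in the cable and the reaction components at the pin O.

T = 31.45 kN, O_x = 16.20 kN, O_y = 28.04 kN

ΣM about O: T·sin59°·6.5 − 45·3.25 − 10·2.9 = 0 → T = 175.25/(6.5·0.857167) = 31.4542 ≈ 31.45 kN.
ΣF_x = 0: O_x − T·cos59° = 0 → O_x = 31.4542 × 0.515038 = 16.20 kN.
ΣF_y = 0: O_y + T·sin59° − 45 − 10 = 0 → O_y = 55 − 31.4542 × 0.857167 = 28.04 kN.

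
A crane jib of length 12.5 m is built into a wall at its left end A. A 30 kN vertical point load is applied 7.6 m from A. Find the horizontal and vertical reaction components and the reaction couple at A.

ΣF_x = 0: A_x = 0.
ΣF_y = 0: A_y − 30 = 0 → A_y = 30.00 kN.
ΣM about A: M_A − 30·7.6 = 0 → M_A = 228.0 kN·m.

A_x = 0, A_y = 30.00 kN, M_A = 228.0 kN·m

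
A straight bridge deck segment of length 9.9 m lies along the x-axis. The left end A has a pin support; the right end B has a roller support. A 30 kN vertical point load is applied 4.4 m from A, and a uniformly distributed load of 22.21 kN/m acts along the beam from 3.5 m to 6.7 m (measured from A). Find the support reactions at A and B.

A_x = 0, A_y = 51.13 kN, B_y = 49.95 kN

Resultant of the distributed load: 22.21 × 3.2 = 71.072 kN at 5.1 m from A.
ΣM about A: B_y·9.9 − 30·4.4 − (22.21·3.2)·5.1 = 0 → B_y = 494.4672/9.9 = 49.9462 ≈ 49.95 kN.
ΣF_y = 0: A_y + 49.9462 − 30 − 22.21·3.2 = 0 → A_y = 51.13 kN.
ΣF_x = 0: no horizontal applied forces, so A_x = 0.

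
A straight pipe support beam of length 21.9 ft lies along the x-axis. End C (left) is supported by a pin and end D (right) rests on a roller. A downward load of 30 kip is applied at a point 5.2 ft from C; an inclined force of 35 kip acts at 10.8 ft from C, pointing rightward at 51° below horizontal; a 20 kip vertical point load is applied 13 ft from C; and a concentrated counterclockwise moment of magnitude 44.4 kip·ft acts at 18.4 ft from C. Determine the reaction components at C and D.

Moments about C: D_y·21.9 − 30·5.2 − 35·sin51°·10.8 − 20·13 + 44.4 = 0 → D_y = 665.361/21.9 = 30.3818 ≈ 30.38 kip.
ΣF_y = 0: C_y + 30.3818 − 30 − 35·sin51° − 20 = 0 → C_y = 46.82 kip.
ΣF_x = 0: C_x + 35·cos51° = 0 → C_x = -22.03 kip.

C_x = -22.03 kip, C_y = 46.82 kip, D_y = 30.38 kip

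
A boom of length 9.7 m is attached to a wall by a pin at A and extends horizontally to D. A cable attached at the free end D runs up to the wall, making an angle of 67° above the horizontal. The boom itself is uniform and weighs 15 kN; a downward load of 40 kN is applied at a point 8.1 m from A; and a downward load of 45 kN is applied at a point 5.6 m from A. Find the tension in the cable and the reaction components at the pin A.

T = 72.66 kN, A_x = 28.39 kN, A_y = 33.12 kN

ΣM about A: T·sin67°·9.7 − 15·4.85 − 40·8.1 − 45·5.6 = 0 → T = 648.75/(9.7·0.920505) = 72.6573 ≈ 72.66 kN.
ΣF_x = 0: A_x − T·cos67° = 0 → A_x = 72.6573 × 0.390731 = 28.39 kN.
ΣF_y = 0: A_y + T·sin67° − 15 − 40 − 45 = 0 → A_y = 100 − 72.6573 × 0.920505 = 33.12 kN.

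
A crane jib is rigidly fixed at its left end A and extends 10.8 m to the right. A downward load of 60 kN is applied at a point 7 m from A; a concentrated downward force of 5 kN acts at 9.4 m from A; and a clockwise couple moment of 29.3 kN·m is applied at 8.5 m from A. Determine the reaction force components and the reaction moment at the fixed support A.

ΣF_x = 0: A_x = 0.
ΣF_y = 0: A_y − 60 − 5 = 0 → A_y = 65.00 kN.
ΣM about A: M_A − 60·7 − 5·9.4 − 29.3 = 0 → M_A = 496.3 kN·m.

A_x = 0, A_y = 65.00 kN, M_A = 496.3 kN·m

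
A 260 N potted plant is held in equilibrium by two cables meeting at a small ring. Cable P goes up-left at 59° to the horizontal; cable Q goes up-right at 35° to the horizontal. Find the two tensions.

T_P = 213.5 N, T_Q = 134.2 N

ΣF_x = 0: −T_P·cos59° + T_Q·cos35° = 0 → T_Q = 0.628745·T_P.
ΣF_y = 0: T_P·sin59° + T_Q·sin35° = 260.
Substitute: T_P·(0.857167 + 0.628745·0.573576) = 260 → T_P = 213.5 N.
Then T_Q = 0.628745 × 213.5 = 134.2 N.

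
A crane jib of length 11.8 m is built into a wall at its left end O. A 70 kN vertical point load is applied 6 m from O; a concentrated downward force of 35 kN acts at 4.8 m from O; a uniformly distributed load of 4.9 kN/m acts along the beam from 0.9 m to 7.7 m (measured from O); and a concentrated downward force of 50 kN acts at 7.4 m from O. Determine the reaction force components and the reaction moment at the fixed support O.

O_x = 0, O_y = 188.3 kN, M_O = 1101 kN·m

Resultant of the distributed load: 4.9 × 6.8 = 33.32 kN at 4.3 m from O.
ΣF_x = 0: O_x = 0.
ΣF_y = 0: O_y − 70 − 35 − 4.9·6.8 − 50 = 0 → O_y = 188.3 kN.
ΣM about O: M_O − 70·6 − 35·4.8 − (4.9·6.8)·4.3 − 50·7.4 = 0 → M_O = 1101 kN·m.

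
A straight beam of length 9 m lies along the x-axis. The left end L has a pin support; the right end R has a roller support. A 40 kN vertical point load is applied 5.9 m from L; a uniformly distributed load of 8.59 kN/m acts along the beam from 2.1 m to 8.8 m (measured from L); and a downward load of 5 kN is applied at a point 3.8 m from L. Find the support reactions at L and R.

L_x = 0, L_y = 39.37 kN, R_y = 63.18 kN

Resultant of the distributed load: 8.59 × 6.7 = 57.553 kN at 5.45 m from L.
Taking moments about L: R_y·9 − 40·5.9 − (8.59·6.7)·5.45 − 5·3.8 = 0 → R_y = 568.66385/9 = 63.1849 ≈ 63.18 kN.
ΣF_y = 0: L_y + 63.1849 − 40 − 8.59·6.7 − 5 = 0 → L_y = 39.37 kN.
ΣF_x = 0: no horizontal applied forces, so L_x = 0.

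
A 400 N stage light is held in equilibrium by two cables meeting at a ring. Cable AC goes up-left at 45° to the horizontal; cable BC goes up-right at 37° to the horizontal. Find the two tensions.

ΣF_x = 0: −T_AC·cos45° + T_BC·cos37° = 0 → T_BC = 0.885394·T_AC.
ΣF_y = 0: T_AC·sin45° + T_BC·sin37° = 400.
Substitute: T_AC·(0.707107 + 0.885394·0.601815) = 400 → T_AC = 322.594 ≈ 322.6 N.
Then T_BC = 0.885394 × 322.594 = 285.6 N.

T_AC = 322.6 N, T_BC = 285.6 N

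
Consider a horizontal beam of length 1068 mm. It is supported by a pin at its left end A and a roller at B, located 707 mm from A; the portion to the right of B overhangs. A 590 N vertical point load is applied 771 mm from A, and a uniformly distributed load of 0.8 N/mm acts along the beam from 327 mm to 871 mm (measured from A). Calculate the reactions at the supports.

Resultant of the distributed load: 0.8 × 544 = 435.2 N at 599 mm from A.
Moments about A: B_y·707 − 590·771 − (0.8·544)·599 = 0 → B_y = 715574.8/707 = 1012.13 ≈ 1012 N.
ΣF_y = 0: A_y + 1012.13 − 590 − 0.8·544 = 0 → A_y = 13.07 N.
ΣF_x = 0: no horizontal applied forces, so A_x = 0.

A_x = 0, A_y = 13.07 N, B_y = 1012 N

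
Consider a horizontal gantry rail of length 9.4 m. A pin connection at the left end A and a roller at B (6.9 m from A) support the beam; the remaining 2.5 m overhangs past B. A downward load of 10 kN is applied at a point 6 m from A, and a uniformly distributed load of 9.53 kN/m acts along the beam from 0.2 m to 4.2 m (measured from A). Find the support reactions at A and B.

Resultant of the distributed load: 9.53 × 4 = 38.12 kN at 2.2 m from A.
ΣM about A: B_y·6.9 − 10·6 − (9.53·4)·2.2 = 0 → B_y = 143.864/6.9 = 20.8499 ≈ 20.85 kN.
ΣF_y = 0: A_y + 20.8499 − 10 − 9.53·4 = 0 → A_y = 27.27 kN.
ΣF_x = 0: no horizontal applied forces, so A_x = 0.

A_x = 0, A_y = 27.27 kN, B_y = 20.85 kN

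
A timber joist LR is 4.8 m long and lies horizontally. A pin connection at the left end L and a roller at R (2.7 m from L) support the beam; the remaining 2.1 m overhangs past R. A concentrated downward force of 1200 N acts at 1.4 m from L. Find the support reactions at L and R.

L_x = 0, L_y = 577.8 N, R_y = 622.2 N

ΣM about L: R_y·2.7 − 1200·1.4 = 0 → R_y = 1680/2.7 = 622.222 ≈ 622.2 N.
ΣF_y = 0: L_y + 622.222 − 1200 = 0 → L_y = 577.8 N.
ΣF_x = 0: no horizontal applied forces, so L_x = 0.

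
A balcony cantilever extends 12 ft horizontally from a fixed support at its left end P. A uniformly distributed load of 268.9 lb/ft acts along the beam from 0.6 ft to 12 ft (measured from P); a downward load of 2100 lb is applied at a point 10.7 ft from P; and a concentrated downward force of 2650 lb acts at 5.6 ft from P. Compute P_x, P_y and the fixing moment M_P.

P_x = 0, P_y = 7815 lb, M_P = 56620 lb·ft

Resultant of the distributed load: 268.9 × 11.4 = 3065.46 lb at 6.3 ft from P.
ΣF_x = 0: P_x = 0.
ΣF_y = 0: P_y − 268.9·11.4 − 2100 − 2650 = 0 → P_y = 7815 lb.
ΣM about P: M_P − (268.9·11.4)·6.3 − 2100·10.7 − 2650·5.6 = 0 → M_P = 56620 lb·ft.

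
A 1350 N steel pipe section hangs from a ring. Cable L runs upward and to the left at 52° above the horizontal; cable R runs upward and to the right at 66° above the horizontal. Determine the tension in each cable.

ΣF_x = 0: −T_L·cos52° + T_R·cos66° = 0 → T_R = 1.51366·T_L.
ΣF_y = 0: T_L·sin52° + T_R·sin66° = 1350.
Substitute: T_L·(0.788011 + 1.51366·0.913545) = 1350 → T_L = 621.888 ≈ 621.9 N.
Then T_R = 1.51366 × 621.888 = 941.3 N.

T_L = 621.9 N, T_R = 941.3 N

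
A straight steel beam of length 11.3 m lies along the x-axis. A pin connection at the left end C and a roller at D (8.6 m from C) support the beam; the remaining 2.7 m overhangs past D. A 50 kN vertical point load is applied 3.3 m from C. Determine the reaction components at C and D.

Taking moments about C: D_y·8.6 − 50·3.3 = 0 → D_y = 165/8.6 = 19.186 ≈ 19.19 kN.
ΣF_y = 0: C_y + 19.186 − 50 = 0 → C_y = 30.81 kN.
ΣF_x = 0: no horizontal applied forces, so C_x = 0.

C_x = 0, C_y = 30.81 kN, D_y = 19.19 kN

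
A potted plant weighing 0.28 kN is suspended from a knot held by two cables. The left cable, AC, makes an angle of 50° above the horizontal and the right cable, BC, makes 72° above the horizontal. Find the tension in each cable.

T_AC = 0.1020 kN, T_BC = 0.2122 kN

ΣF_x = 0: −T_AC·cos50° + T_BC·cos72° = 0 → T_BC = 2.0801·T_AC.
ΣF_y = 0: T_AC·sin50° + T_BC·sin72° = 0.28.
Substitute: T_AC·(0.766044 + 2.0801·0.951057) = 0.28 → T_AC = 0.102028 ≈ 0.1020 kN.
Then T_BC = 2.0801 × 0.102028 = 0.2122 kN.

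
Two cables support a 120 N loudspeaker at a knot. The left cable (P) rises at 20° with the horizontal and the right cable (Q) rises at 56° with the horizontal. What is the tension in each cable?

T_P = 69.16 N, T_Q = 116.2 N

ΣF_x = 0: −T_P·cos20° + T_Q·cos56° = 0 → T_Q = 1.68044·T_P.
ΣF_y = 0: T_P·sin20° + T_Q·sin56° = 120.
Substitute: T_P·(0.34202 + 1.68044·0.829038) = 120 → T_P = 69.1575 ≈ 69.16 N.
Then T_Q = 1.68044 × 69.1575 = 116.2 N.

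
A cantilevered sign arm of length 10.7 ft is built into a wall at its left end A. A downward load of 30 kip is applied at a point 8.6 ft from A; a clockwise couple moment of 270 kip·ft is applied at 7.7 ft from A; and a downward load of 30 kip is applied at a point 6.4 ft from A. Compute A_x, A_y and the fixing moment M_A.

A_x = 0, A_y = 60.00 kip, M_A = 720.0 kip·ft

ΣF_x = 0: A_x = 0.
ΣF_y = 0: A_y − 30 − 30 = 0 → A_y = 60.00 kip.
ΣM about A: M_A − 30·8.6 − 270 − 30·6.4 = 0 → M_A = 720.0 kip·ft.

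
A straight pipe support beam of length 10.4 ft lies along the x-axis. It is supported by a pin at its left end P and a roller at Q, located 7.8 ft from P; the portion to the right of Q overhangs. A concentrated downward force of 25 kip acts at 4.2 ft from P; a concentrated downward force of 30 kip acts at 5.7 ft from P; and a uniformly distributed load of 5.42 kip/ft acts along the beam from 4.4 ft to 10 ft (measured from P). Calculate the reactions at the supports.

Resultant of the distributed load: 5.42 × 5.6 = 30.352 kip at 7.2 ft from P.
ΣM about P: Q_y·7.8 − 25·4.2 − 30·5.7 − (5.42·5.6)·7.2 = 0 → Q_y = 494.5344/7.8 = 63.4018 ≈ 63.40 kip.
ΣF_y = 0: P_y + 63.4018 − 25 − 30 − 5.42·5.6 = 0 → P_y = 21.95 kip.
ΣF_x = 0: no horizontal applied forces, so P_x = 0.

P_x = 0, P_y = 21.95 kip, Q_y = 63.40 kip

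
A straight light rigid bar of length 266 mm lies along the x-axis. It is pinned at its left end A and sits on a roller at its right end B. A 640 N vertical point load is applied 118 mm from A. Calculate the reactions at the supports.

A_x = 0, A_y = 356.1 N, B_y = 283.9 N

Taking moments about A: B_y·266 − 640·118 = 0 → B_y = 75520/266 = 283.91 ≈ 283.9 N.
ΣF_y = 0: A_y + 283.91 − 640 = 0 → A_y = 356.1 N.
ΣF_x = 0: no horizontal applied forces, so A_x = 0.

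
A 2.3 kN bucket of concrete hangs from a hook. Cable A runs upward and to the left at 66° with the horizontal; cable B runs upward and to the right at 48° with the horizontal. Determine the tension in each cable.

ΣF_x = 0: −T_A·cos66° + T_B·cos48° = 0 → T_B = 0.607858·T_A.
ΣF_y = 0: T_A·sin66° + T_B·sin48° = 2.3.
Substitute: T_A·(0.913545 + 0.607858·0.743145) = 2.3 → T_A = 1.68465 ≈ 1.685 kN.
Then T_B = 0.607858 × 1.68465 = 1.024 kN.

T_A = 1.685 kN, T_B = 1.024 kN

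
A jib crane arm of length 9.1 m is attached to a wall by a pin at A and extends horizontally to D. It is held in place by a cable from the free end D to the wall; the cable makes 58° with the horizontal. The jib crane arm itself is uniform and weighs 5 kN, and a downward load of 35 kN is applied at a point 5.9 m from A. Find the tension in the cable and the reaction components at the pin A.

T = 29.71 kN, A_x = 15.74 kN, A_y = 14.81 kN

ΣM about A: T·sin58°·9.1 − 5·4.55 − 35·5.9 = 0 → T = 229.25/(9.1·0.848048) = 29.7062 ≈ 29.71 kN.
ΣF_x = 0: A_x − T·cos58° = 0 → A_x = 29.7062 × 0.529919 = 15.74 kN.
ΣF_y = 0: A_y + T·sin58° − 5 − 35 = 0 → A_y = 40 − 29.7062 × 0.848048 = 14.81 kN.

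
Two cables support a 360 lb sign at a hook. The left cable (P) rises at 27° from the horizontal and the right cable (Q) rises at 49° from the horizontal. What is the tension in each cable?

ΣF_x = 0: −T_P·cos27° + T_Q·cos49° = 0 → T_Q = 1.35812·T_P.
ΣF_y = 0: T_P·sin27° + T_Q·sin49° = 360.
Substitute: T_P·(0.45399 + 1.35812·0.75471) = 360 → T_P = 243.412 ≈ 243.4 lb.
Then T_Q = 1.35812 × 243.412 = 330.6 lb.

T_P = 243.4 lb, T_Q = 330.6 lb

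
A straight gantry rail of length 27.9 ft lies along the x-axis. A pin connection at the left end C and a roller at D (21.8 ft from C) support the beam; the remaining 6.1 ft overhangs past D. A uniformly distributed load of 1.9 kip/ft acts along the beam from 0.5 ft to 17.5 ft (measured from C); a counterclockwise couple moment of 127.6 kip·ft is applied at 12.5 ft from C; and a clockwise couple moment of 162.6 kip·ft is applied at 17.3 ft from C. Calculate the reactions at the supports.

C_x = 0, C_y = 17.36 kip, D_y = 14.94 kip

Resultant of the distributed load: 1.9 × 17 = 32.3 kip at 9 ft from C.
ΣM about C: D_y·21.8 − (1.9·17)·9 + 127.6 − 162.6 = 0 → D_y = 325.7/21.8 = 14.9404 ≈ 14.94 kip.
ΣF_y = 0: C_y + 14.9404 − 1.9·17 = 0 → C_y = 17.36 kip.
ΣF_x = 0: no horizontal applied forces, so C_x = 0.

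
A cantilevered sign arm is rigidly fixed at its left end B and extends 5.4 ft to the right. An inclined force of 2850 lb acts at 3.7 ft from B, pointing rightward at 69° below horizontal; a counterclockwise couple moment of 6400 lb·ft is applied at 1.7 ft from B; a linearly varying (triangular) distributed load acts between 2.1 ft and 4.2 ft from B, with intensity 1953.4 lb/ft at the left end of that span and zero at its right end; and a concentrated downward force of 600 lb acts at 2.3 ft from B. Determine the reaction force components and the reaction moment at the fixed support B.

Resultant of the triangular load: ½ × 1953.4 × 2.1 = 2051.07 lb, acting at 2.8 ft from B (one-third of the span from the peak).
ΣF_x = 0: B_x + 2850·cos69° = 0 → B_x = -1021 lb.
ΣF_y = 0: B_y − 2850·sin69° − ½·1953.4·2.1 − 600 = 0 → B_y = 5312 lb.
ΣM about B: M_B − 2850·sin69°·3.7 + 6400 − (½·1953.4·2.1)·2.8 − 600·2.3 = 0 → M_B = 10570 lb·ft.

B_x = -1021 lb, B_y = 5312 lb, M_B = 10570 lb·ft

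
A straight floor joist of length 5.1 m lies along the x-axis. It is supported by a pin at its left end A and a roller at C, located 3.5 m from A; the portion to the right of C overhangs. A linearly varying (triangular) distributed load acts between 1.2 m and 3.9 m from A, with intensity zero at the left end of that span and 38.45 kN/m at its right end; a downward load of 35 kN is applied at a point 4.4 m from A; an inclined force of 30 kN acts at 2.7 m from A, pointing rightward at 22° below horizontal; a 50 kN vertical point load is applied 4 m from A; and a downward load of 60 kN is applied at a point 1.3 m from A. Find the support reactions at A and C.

A_x = -27.82 kN, A_y = 31.56 kN, C_y = 176.6 kN

Resultant of the triangular load: ½ × 38.45 × 2.7 = 51.9075 kN, acting at 3 m from A (one-third of the span from the peak).
Taking moments about A: C_y·3.5 − (½·38.45·2.7)·3 − 35·4.4 − 30·sin22°·2.7 − 50·4 − 60·1.3 = 0 → C_y = 618.066/3.5 = 176.59 ≈ 176.6 kN.
ΣF_y = 0: A_y + 176.59 − ½·38.45·2.7 − 35 − 30·sin22° − 50 − 60 = 0 → A_y = 31.56 kN.
ΣF_x = 0: A_x + 30·cos22° = 0 → A_x = -27.82 kN.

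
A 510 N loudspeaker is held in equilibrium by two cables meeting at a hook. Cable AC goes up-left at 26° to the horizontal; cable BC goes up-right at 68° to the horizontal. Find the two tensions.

T_AC = 191.5 N, T_BC = 459.5 N

ΣF_x = 0: −T_AC·cos26° + T_BC·cos68° = 0 → T_BC = 2.3993·T_AC.
ΣF_y = 0: T_AC·sin26° + T_BC·sin68° = 510.
Substitute: T_AC·(0.438371 + 2.3993·0.927184) = 510 → T_AC = 191.516 ≈ 191.5 N.
Then T_BC = 2.3993 × 191.516 = 459.5 N.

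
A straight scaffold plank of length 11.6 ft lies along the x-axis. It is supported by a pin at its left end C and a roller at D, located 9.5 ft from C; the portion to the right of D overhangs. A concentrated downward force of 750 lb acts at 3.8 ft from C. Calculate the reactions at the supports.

Moments about C: D_y·9.5 − 750·3.8 = 0 → D_y = 2850/9.5 = 300.0 lb.
ΣF_y = 0: C_y + 300 − 750 = 0 → C_y = 450.0 lb.
ΣF_x = 0: no horizontal applied forces, so C_x = 0.

C_x = 0, C_y = 450.0 lb, D_y = 300.0 lb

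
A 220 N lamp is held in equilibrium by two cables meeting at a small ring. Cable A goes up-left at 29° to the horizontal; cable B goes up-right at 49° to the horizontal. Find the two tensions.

ΣF_x = 0: −T_A·cos29° + T_B·cos49° = 0 → T_B = 1.33314·T_A.
ΣF_y = 0: T_A·sin29° + T_B·sin49° = 220.
Substitute: T_A·(0.48481 + 1.33314·0.75471) = 220 → T_A = 147.558 ≈ 147.6 N.
Then T_B = 1.33314 × 147.558 = 196.7 N.

T_A = 147.6 N, T_B = 196.7 N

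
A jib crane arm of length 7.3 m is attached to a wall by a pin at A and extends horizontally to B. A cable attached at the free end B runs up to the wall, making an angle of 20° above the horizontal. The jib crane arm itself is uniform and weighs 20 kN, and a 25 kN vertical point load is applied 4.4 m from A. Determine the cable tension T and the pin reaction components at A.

T = 73.30 kN, A_x = 68.88 kN, A_y = 19.93 kN

ΣM about A: T·sin20°·7.3 − 20·3.65 − 25·4.4 = 0 → T = 183/(7.3·0.34202) = 73.2954 ≈ 73.30 kN.
ΣF_x = 0: A_x − T·cos20° = 0 → A_x = 73.2954 × 0.939693 = 68.88 kN.
ΣF_y = 0: A_y + T·sin20° − 20 − 25 = 0 → A_y = 45 − 73.2954 × 0.34202 = 19.93 kN.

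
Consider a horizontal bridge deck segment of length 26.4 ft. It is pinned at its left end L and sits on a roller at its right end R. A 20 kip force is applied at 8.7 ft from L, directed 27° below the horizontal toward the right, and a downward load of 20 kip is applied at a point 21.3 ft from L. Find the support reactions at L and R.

L_x = -17.82 kip, L_y = 9.951 kip, R_y = 19.13 kip

Taking moments about L: R_y·26.4 − 20·sin27°·8.7 − 20·21.3 = 0 → R_y = 504.994/26.4 = 19.1286 ≈ 19.13 kip.
ΣF_y = 0: L_y + 19.1286 − 20·sin27° − 20 = 0 → L_y = 9.951 kip.
ΣF_x = 0: L_x + 20·cos27° = 0 → L_x = -17.82 kip.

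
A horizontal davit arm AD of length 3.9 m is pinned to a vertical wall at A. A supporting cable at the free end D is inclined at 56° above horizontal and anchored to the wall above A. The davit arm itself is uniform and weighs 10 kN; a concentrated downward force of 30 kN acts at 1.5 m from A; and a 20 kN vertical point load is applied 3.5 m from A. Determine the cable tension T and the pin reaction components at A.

T = 41.60 kN, A_x = 23.26 kN, A_y = 25.51 kN

ΣM about A: T·sin56°·3.9 − 10·1.95 − 30·1.5 − 20·3.5 = 0 → T = 134.5/(3.9·0.829038) = 41.599 ≈ 41.60 kN.
ΣF_x = 0: A_x − T·cos56° = 0 → A_x = 41.599 × 0.559193 = 23.26 kN.
ΣF_y = 0: A_y + T·sin56° − 10 − 30 − 20 = 0 → A_y = 60 − 41.599 × 0.829038 = 25.51 kN.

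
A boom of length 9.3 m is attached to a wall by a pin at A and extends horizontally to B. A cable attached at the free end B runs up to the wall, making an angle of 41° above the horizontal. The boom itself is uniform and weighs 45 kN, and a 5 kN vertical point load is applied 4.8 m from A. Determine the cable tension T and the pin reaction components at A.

T = 38.23 kN, A_x = 28.85 kN, A_y = 24.92 kN

ΣM about A: T·sin41°·9.3 − 45·4.65 − 5·4.8 = 0 → T = 233.25/(9.3·0.656059) = 38.2293 ≈ 38.23 kN.
ΣF_x = 0: A_x − T·cos41° = 0 → A_x = 38.2293 × 0.75471 = 28.85 kN.
ΣF_y = 0: A_y + T·sin41° − 45 − 5 = 0 → A_y = 50 − 38.2293 × 0.656059 = 24.92 kN.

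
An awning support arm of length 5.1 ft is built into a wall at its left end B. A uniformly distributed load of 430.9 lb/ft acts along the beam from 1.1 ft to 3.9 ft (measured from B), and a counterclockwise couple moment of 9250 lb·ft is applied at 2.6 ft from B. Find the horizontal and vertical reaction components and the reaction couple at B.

B_x = 0, B_y = 1207 lb, M_B = -6234 lb·ft

Resultant of the distributed load: 430.9 × 2.8 = 1206.52 lb at 2.5 ft from B.
ΣF_x = 0: B_x = 0.
ΣF_y = 0: B_y − 430.9·2.8 = 0 → B_y = 1207 lb.
ΣM about B: M_B − (430.9·2.8)·2.5 + 9250 = 0 → M_B = -6234 lb·ft.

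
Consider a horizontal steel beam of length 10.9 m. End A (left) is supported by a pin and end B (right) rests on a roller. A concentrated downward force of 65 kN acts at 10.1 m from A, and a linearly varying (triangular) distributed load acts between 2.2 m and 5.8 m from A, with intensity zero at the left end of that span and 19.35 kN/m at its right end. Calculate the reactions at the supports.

A_x = 0, A_y = 24.90 kN, B_y = 74.93 kN

Resultant of the triangular load: ½ × 19.35 × 3.6 = 34.83 kN, acting at 4.6 m from A (one-third of the span from the peak).
Taking moments about A: B_y·10.9 − 65·10.1 − (½·19.35·3.6)·4.6 = 0 → B_y = 816.718/10.9 = 74.9283 ≈ 74.93 kN.
ΣF_y = 0: A_y + 74.9283 − 65 − ½·19.35·3.6 = 0 → A_y = 24.90 kN.
ΣF_x = 0: no horizontal applied forces, so A_x = 0.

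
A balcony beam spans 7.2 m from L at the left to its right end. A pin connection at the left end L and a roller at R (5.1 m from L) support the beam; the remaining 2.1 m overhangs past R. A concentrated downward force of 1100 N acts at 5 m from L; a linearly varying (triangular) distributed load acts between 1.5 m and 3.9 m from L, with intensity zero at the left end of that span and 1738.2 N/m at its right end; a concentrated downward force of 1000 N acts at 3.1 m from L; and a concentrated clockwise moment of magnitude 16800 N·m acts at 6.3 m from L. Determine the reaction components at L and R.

Resultant of the triangular load: ½ × 1738.2 × 2.4 = 2085.84 N, acting at 3.1 m from L (one-third of the span from the peak).
Taking moments about L: R_y·5.1 − 1100·5 − (½·1738.2·2.4)·3.1 − 1000·3.1 − 16800 = 0 → R_y = 31866.104/5.1 = 6248.26 ≈ 6248 N.
ΣF_y = 0: L_y + 6248.26 − 1100 − ½·1738.2·2.4 − 1000 = 0 → L_y = -2062 N.
ΣF_x = 0: no horizontal applied forces, so L_x = 0.

L_x = 0, L_y = -2062 N, R_y = 6248 N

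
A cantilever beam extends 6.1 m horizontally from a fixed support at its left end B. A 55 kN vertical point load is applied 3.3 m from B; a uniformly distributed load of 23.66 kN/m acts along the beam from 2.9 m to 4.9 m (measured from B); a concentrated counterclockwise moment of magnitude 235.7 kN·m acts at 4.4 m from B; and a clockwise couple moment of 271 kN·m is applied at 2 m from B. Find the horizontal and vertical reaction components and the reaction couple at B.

B_x = 0, B_y = 102.3 kN, M_B = 401.3 kN·m

Resultant of the distributed load: 23.66 × 2 = 47.32 kN at 3.9 m from B.
ΣF_x = 0: B_x = 0.
ΣF_y = 0: B_y − 55 − 23.66·2 = 0 → B_y = 102.3 kN.
ΣM about B: M_B − 55·3.3 − (23.66·2)·3.9 + 235.7 − 271 = 0 → M_B = 401.3 kN·m.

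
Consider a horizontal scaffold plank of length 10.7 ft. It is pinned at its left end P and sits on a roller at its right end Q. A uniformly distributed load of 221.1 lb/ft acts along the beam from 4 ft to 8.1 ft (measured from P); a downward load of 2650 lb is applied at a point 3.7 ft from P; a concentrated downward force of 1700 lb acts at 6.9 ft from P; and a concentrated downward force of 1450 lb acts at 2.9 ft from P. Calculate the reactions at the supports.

P_x = 0, P_y = 3788 lb, Q_y = 2918 lb

Resultant of the distributed load: 221.1 × 4.1 = 906.51 lb at 6.05 ft from P.
Taking moments about P: Q_y·10.7 − (221.1·4.1)·6.05 − 2650·3.7 − 1700·6.9 − 1450·2.9 = 0 → Q_y = 31224.3855/10.7 = 2918.17 ≈ 2918 lb.
ΣF_y = 0: P_y + 2918.17 − 221.1·4.1 − 2650 − 1700 − 1450 = 0 → P_y = 3788 lb.
ΣF_x = 0: no horizontal applied forces, so P_x = 0.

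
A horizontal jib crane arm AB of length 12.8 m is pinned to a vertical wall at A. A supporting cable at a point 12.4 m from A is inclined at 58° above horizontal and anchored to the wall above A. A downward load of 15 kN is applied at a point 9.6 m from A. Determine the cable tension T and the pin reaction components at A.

ΣM about A: T·sin58°·12.4 − 15·9.6 = 0 → T = 144/(12.4·0.848048) = 13.6937 ≈ 13.69 kN.
ΣF_x = 0: A_x − T·cos58° = 0 → A_x = 13.6937 × 0.529919 = 7.257 kN.
ΣF_y = 0: A_y + T·sin58° − 15 = 0 → A_y = 15 − 13.6937 × 0.848048 = 3.387 kN.

T = 13.69 kN, A_x = 7.257 kN, A_y = 3.387 kN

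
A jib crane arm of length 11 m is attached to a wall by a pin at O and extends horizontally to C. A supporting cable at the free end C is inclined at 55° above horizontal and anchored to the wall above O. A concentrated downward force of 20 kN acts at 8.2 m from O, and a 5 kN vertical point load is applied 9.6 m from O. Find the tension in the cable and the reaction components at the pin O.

T = 23.53 kN, O_x = 13.49 kN, O_y = 5.727 kN

ΣM about O: T·sin55°·11 − 20·8.2 − 5·9.6 = 0 → T = 212/(11·0.819152) = 23.5277 ≈ 23.53 kN.
ΣF_x = 0: O_x − T·cos55° = 0 → O_x = 23.5277 × 0.573576 = 13.49 kN.
ΣF_y = 0: O_y + T·sin55° − 20 − 5 = 0 → O_y = 25 − 23.5277 × 0.819152 = 5.727 kN.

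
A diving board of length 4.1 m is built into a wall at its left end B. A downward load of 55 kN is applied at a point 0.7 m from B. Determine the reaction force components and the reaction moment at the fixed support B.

ΣF_x = 0: B_x = 0.
ΣF_y = 0: B_y − 55 = 0 → B_y = 55.00 kN.
ΣM about B: M_B − 55·0.7 = 0 → M_B = 38.50 kN·m.

B_x = 0, B_y = 55.00 kN, M_B = 38.50 kN·m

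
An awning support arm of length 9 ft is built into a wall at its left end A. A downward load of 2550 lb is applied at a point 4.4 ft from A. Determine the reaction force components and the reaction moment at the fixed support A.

A_x = 0, A_y = 2550 lb, M_A = 11220 lb·ft

ΣF_x = 0: A_x = 0.
ΣF_y = 0: A_y − 2550 = 0 → A_y = 2550 lb.
ΣM about A: M_A − 2550·4.4 = 0 → M_A = 11220 lb·ft.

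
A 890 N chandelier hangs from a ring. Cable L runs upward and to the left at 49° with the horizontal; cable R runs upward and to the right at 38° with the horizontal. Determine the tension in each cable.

T_L = 702.3 N, T_R = 584.7 N

ΣF_x = 0: −T_L·cos49° + T_R·cos38° = 0 → T_R = 0.832551·T_L.
ΣF_y = 0: T_L·sin49° + T_R·sin38° = 890.
Substitute: T_L·(0.75471 + 0.832551·0.615661) = 890 → T_L = 702.292 ≈ 702.3 N.
Then T_R = 0.832551 × 702.292 = 584.7 N.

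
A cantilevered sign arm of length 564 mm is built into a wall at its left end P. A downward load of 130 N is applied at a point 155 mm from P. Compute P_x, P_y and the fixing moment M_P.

ΣF_x = 0: P_x = 0.
ΣF_y = 0: P_y − 130 = 0 → P_y = 130.0 N.
ΣM about P: M_P − 130·155 = 0 → M_P = 20150 N·mm.

P_x = 0, P_y = 130.0 N, M_P = 20150 N·mm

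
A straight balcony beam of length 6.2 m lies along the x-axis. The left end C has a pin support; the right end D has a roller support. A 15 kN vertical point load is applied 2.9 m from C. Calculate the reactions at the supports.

ΣM about C: D_y·6.2 − 15·2.9 = 0 → D_y = 43.5/6.2 = 7.01613 ≈ 7.016 kN.
ΣF_y = 0: C_y + 7.01613 − 15 = 0 → C_y = 7.984 kN.
ΣF_x = 0: no horizontal applied forces, so C_x = 0.

C_x = 0, C_y = 7.984 kN, D_y = 7.016 kN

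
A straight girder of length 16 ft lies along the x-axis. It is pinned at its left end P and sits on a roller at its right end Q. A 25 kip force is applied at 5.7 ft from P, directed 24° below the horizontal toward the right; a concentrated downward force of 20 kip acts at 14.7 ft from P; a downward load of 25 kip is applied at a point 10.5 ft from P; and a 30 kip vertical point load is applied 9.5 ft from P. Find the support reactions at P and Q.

Moments about P: Q_y·16 − 25·sin24°·5.7 − 20·14.7 − 25·10.5 − 30·9.5 = 0 → Q_y = 899.46/16 = 56.2163 ≈ 56.22 kip.
ΣF_y = 0: P_y + 56.2163 − 25·sin24° − 20 − 25 − 30 = 0 → P_y = 28.95 kip.
ΣF_x = 0: P_x + 25·cos24° = 0 → P_x = -22.84 kip.

P_x = -22.84 kip, P_y = 28.95 kip, Q_y = 56.22 kip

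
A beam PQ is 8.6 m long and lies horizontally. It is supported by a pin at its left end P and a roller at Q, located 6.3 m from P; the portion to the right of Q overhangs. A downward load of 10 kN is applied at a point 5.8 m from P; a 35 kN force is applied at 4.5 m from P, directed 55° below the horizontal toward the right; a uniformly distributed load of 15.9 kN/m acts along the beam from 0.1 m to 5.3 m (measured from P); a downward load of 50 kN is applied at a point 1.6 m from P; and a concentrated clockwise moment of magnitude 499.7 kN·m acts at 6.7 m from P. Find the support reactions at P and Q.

P_x = -20.08 kN, P_y = 14.22 kN, Q_y = 157.1 kN

Resultant of the distributed load: 15.9 × 5.2 = 82.68 kN at 2.7 m from P.
ΣM about P: Q_y·6.3 − 10·5.8 − 35·sin55°·4.5 − (15.9·5.2)·2.7 − 50·1.6 − 499.7 = 0 → Q_y = 989.952/6.3 = 157.135 ≈ 157.1 kN.
ΣF_y = 0: P_y + 157.135 − 10 − 35·sin55° − 15.9·5.2 − 50 = 0 → P_y = 14.22 kN.
ΣF_x = 0: P_x + 35·cos55° = 0 → P_x = -20.08 kN.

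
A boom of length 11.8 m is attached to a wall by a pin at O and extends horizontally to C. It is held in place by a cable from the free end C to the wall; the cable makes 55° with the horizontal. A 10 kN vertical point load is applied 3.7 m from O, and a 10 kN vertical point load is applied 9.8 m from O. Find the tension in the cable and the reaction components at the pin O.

ΣM about O: T·sin55°·11.8 − 10·3.7 − 10·9.8 = 0 → T = 135/(11.8·0.819152) = 13.9665 ≈ 13.97 kN.
ΣF_x = 0: O_x − T·cos55° = 0 → O_x = 13.9665 × 0.573576 = 8.011 kN.
ΣF_y = 0: O_y + T·sin55° − 10 − 10 = 0 → O_y = 20 − 13.9665 × 0.819152 = 8.559 kN.

T = 13.97 kN, O_x = 8.011 kN, O_y = 8.559 kN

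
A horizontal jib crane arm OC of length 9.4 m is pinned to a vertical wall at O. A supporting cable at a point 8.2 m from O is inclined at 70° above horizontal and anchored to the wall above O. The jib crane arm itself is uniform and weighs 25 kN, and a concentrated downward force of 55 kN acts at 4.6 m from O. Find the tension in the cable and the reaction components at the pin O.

T = 48.08 kN, O_x = 16.45 kN, O_y = 34.82 kN

ΣM about O: T·sin70°·8.2 − 25·4.7 − 55·4.6 = 0 → T = 370.5/(8.2·0.939693) = 48.0826 ≈ 48.08 kN.
ΣF_x = 0: O_x − T·cos70° = 0 → O_x = 48.0826 × 0.34202 = 16.45 kN.
ΣF_y = 0: O_y + T·sin70° − 25 − 55 = 0 → O_y = 80 − 48.0826 × 0.939693 = 34.82 kN.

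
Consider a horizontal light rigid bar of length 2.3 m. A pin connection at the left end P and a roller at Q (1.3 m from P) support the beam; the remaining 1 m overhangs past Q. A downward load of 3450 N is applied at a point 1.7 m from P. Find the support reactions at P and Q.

Moments about P: Q_y·1.3 − 3450·1.7 = 0 → Q_y = 5865/1.3 = 4511.54 ≈ 4512 N.
ΣF_y = 0: P_y + 4511.54 − 3450 = 0 → P_y = -1062 N.
ΣF_x = 0: no horizontal applied forces, so P_x = 0.

P_x = 0, P_y = -1062 N, Q_y = 4512 N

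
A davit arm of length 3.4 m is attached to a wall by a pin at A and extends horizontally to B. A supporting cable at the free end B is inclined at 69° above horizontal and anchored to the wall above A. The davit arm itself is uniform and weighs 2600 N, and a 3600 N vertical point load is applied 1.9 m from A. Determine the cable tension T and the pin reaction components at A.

T = 3547 N, A_x = 1271 N, A_y = 2888 N

ΣM about A: T·sin69°·3.4 − 2600·1.7 − 3600·1.9 = 0 → T = 11260/(3.4·0.93358) = 3547.38 ≈ 3547 N.
ΣF_x = 0: A_x − T·cos69° = 0 → A_x = 3547.38 × 0.358368 = 1271 N.
ΣF_y = 0: A_y + T·sin69° − 2600 − 3600 = 0 → A_y = 6200 − 3547.38 × 0.93358 = 2888 N.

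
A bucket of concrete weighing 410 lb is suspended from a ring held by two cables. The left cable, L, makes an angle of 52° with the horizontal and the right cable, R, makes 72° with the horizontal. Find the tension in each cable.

ΣF_x = 0: −T_L·cos52° + T_R·cos72° = 0 → T_R = 1.99232·T_L.
ΣF_y = 0: T_L·sin52° + T_R·sin72° = 410.
Substitute: T_L·(0.788011 + 1.99232·0.951057) = 410 → T_L = 152.824 ≈ 152.8 lb.
Then T_R = 1.99232 × 152.824 = 304.5 lb.

T_L = 152.8 lb, T_R = 304.5 lb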